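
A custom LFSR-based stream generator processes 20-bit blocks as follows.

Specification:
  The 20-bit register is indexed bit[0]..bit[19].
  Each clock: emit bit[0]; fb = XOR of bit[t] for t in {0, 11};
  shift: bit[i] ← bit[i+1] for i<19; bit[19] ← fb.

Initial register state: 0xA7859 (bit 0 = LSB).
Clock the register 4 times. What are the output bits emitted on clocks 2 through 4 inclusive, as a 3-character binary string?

001

reg_0 = 0xA7859
clock 1: out=1, reg = 0x53C2C
clock 2: out=0, reg = 0xA9E16
clock 3: out=0, reg = 0xD4F0B
clock 4: out=1, reg = 0x6A785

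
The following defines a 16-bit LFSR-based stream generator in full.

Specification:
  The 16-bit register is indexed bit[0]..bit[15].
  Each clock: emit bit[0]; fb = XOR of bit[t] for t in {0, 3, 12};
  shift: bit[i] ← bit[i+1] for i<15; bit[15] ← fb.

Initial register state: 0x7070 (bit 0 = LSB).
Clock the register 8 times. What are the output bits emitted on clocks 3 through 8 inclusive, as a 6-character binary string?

reg_0 = 0x7070
clock 1: out=0, reg = 0xB838
clock 2: out=0, reg = 0x5C1C
clock 3: out=0, reg = 0x2E0E
clock 4: out=0, reg = 0x9707
clock 5: out=1, reg = 0x4B83
clock 6: out=1, reg = 0xA5C1
clock 7: out=1, reg = 0xD2E0
clock 8: out=0, reg = 0xE970

001110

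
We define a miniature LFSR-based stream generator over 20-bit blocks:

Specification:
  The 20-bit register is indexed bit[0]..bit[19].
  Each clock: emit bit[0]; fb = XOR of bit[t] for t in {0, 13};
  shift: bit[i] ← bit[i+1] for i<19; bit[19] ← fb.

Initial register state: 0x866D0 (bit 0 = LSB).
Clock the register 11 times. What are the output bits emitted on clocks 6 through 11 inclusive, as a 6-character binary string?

reg_0 = 0x866D0
clock 1: out=0, reg = 0xC3368
clock 2: out=0, reg = 0xE19B4
clock 3: out=0, reg = 0x70CDA
clock 4: out=0, reg = 0x3866D
clock 5: out=1, reg = 0x9C336
clock 6: out=0, reg = 0x4E19B
clock 7: out=1, reg = 0x270CD
clock 8: out=1, reg = 0x13866
clock 9: out=0, reg = 0x89C33
clock 10: out=1, reg = 0xC4E19
clock 11: out=1, reg = 0xE270C

011011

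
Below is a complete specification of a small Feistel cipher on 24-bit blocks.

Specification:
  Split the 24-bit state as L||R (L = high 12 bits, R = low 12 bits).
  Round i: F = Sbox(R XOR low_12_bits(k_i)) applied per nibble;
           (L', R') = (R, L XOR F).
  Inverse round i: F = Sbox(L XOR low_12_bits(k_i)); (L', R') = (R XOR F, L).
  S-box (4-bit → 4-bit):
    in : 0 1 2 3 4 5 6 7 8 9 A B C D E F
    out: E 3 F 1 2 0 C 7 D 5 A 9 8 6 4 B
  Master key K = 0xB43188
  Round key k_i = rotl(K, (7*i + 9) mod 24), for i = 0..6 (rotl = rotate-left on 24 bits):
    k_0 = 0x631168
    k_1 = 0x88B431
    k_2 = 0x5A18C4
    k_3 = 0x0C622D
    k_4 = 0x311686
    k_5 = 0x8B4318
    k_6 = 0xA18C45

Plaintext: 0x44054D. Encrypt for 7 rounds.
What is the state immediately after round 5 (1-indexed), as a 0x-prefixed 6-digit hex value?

s_0 = plaintext = 0x44054D
s_1 = Round(s_0, k_0) = 0x54D6B0
s_2 = Round(s_1, k_1) = 0x6B0A9E
s_3 = Round(s_2, k_2) = 0xA9E9BA
s_4 = Round(s_3, k_3) = 0x9BA3C9
s_5 = Round(s_4, k_4) = 0x3C9991
s_6 = Round(s_5, k_5) = 0x99191C
s_7 = Round(s_6, k_6) = 0x91C994

0x3C9991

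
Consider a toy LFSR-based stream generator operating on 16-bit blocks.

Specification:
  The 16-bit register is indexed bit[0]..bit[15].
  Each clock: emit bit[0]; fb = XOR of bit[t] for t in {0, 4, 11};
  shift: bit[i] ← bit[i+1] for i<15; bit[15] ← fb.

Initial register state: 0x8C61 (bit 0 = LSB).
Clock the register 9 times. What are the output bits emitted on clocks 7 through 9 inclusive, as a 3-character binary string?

reg_0 = 0x8C61
clock 1: out=1, reg = 0x4630
clock 2: out=0, reg = 0xA318
clock 3: out=0, reg = 0xD18C
clock 4: out=0, reg = 0x68C6
clock 5: out=0, reg = 0xB463
clock 6: out=1, reg = 0xDA31
clock 7: out=1, reg = 0xED18
clock 8: out=0, reg = 0x768C
clock 9: out=0, reg = 0x3B46

100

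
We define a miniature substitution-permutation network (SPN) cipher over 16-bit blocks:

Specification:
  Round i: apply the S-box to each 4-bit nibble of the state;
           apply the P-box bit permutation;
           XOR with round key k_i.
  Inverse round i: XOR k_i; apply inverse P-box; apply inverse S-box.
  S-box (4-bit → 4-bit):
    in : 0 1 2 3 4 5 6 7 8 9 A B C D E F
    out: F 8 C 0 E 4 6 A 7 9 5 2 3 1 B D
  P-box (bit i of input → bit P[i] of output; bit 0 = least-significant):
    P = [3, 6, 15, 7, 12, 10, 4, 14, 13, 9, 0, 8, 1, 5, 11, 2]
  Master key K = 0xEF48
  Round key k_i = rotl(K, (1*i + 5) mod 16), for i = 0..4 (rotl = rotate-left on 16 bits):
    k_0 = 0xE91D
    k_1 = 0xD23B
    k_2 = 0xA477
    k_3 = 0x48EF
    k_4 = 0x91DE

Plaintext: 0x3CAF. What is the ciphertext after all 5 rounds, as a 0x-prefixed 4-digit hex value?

s_0 = plaintext = 0x3CAF
s_1 = Round(s_0, k_0) = 0x5B85
s_2 = Round(s_1, k_1) = 0x4C2B
s_3 = Round(s_2, k_2) = 0xCE03
s_4 = Round(s_3, k_3) = 0x3FDD
s_5 = Round(s_4, k_4) = 0xA0D7

0xA0D7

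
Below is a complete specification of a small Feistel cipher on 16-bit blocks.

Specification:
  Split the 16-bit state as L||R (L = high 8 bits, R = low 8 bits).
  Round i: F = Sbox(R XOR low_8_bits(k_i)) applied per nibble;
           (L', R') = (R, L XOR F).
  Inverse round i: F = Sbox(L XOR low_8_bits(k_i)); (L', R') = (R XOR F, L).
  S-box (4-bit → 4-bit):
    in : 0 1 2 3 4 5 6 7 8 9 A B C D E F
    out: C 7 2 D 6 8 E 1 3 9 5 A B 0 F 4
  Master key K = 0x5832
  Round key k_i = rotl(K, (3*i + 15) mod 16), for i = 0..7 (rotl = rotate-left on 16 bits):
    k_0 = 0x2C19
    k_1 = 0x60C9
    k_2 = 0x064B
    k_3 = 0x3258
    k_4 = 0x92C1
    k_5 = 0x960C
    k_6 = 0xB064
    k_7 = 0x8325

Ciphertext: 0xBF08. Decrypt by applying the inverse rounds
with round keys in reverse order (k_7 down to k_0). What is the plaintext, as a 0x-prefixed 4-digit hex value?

s_0 = ciphertext = 0xBF08
s_1 = InvRound(s_0, k_7) = 0x9DBF
s_2 = InvRound(s_1, k_6) = 0xF69D
s_3 = InvRound(s_2, k_5) = 0xD8F6
s_4 = InvRound(s_3, k_4) = 0x8FD8
s_5 = InvRound(s_4, k_3) = 0xD98F
s_6 = InvRound(s_5, k_2) = 0x1DD9
s_7 = InvRound(s_6, k_1) = 0xDF1D
s_8 = InvRound(s_7, k_0) = 0xA3DF

0xA3DF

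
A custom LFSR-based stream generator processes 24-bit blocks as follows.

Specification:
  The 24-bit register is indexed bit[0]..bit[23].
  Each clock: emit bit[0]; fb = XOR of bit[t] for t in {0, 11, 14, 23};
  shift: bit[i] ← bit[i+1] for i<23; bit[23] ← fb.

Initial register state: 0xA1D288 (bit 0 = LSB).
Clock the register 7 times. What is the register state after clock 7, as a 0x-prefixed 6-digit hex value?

reg_0 = 0xA1D288
clock 1: out=0, reg = 0x50E944
clock 2: out=0, reg = 0x2874A2
clock 3: out=0, reg = 0x943A51
clock 4: out=1, reg = 0xCA1D28
clock 5: out=0, reg = 0x650E94
clock 6: out=0, reg = 0xB2874A
clock 7: out=0, reg = 0xD943A5

0xD943A5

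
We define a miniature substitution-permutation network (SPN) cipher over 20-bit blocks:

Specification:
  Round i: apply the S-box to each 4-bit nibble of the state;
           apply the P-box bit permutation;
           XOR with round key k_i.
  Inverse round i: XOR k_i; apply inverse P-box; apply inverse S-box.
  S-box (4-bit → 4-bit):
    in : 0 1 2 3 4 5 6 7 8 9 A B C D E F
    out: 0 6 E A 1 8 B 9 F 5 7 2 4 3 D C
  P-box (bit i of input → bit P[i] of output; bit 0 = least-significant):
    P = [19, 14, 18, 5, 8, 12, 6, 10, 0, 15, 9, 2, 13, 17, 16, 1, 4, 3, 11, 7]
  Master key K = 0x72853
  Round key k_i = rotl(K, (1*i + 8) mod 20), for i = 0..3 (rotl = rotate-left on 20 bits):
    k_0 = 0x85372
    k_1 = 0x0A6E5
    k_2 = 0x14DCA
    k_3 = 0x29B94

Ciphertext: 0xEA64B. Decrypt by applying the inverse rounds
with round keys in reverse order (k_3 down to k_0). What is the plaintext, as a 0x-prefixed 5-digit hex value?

0x83CB1

s_0 = ciphertext = 0xEA64B
s_1 = InvRound(s_0, k_3) = 0x87789
s_2 = InvRound(s_1, k_2) = 0xCE914
s_3 = InvRound(s_2, k_1) = 0xE09E8
s_4 = InvRound(s_3, k_0) = 0x83CB1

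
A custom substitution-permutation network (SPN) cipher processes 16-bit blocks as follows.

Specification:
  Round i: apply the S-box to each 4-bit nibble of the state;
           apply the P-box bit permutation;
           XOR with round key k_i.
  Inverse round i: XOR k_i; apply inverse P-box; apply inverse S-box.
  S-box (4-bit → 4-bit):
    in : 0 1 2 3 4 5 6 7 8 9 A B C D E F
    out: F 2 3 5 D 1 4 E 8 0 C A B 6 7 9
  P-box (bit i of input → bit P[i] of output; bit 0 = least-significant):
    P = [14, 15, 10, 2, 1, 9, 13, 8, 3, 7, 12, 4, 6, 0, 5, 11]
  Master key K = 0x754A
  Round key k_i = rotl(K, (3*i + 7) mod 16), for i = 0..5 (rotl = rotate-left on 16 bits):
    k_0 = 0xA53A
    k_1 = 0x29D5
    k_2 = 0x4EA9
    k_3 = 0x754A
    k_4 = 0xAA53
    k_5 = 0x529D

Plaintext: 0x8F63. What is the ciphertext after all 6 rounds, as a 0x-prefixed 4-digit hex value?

0x0323

s_0 = plaintext = 0x8F63
s_1 = Round(s_0, k_0) = 0xC922
s_2 = Round(s_1, k_1) = 0xE396
s_3 = Round(s_2, k_2) = 0x5AC0
s_4 = Round(s_3, k_3) = 0xA21C
s_5 = Round(s_4, k_4) = 0x60FF
s_6 = Round(s_5, k_5) = 0x0323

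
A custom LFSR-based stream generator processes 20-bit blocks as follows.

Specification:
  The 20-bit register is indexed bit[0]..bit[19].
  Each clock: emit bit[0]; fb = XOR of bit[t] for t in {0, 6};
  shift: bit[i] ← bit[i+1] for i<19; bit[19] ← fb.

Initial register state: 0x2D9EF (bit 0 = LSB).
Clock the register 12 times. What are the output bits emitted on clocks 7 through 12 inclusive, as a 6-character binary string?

111001

reg_0 = 0x2D9EF
clock 1: out=1, reg = 0x16CF7
clock 2: out=1, reg = 0x0B67B
clock 3: out=1, reg = 0x05B3D
clock 4: out=1, reg = 0x82D9E
clock 5: out=0, reg = 0x416CF
clock 6: out=1, reg = 0x20B67
clock 7: out=1, reg = 0x105B3
clock 8: out=1, reg = 0x882D9
clock 9: out=1, reg = 0x4416C
clock 10: out=0, reg = 0xA20B6
clock 11: out=0, reg = 0x5105B
clock 12: out=1, reg = 0x2882D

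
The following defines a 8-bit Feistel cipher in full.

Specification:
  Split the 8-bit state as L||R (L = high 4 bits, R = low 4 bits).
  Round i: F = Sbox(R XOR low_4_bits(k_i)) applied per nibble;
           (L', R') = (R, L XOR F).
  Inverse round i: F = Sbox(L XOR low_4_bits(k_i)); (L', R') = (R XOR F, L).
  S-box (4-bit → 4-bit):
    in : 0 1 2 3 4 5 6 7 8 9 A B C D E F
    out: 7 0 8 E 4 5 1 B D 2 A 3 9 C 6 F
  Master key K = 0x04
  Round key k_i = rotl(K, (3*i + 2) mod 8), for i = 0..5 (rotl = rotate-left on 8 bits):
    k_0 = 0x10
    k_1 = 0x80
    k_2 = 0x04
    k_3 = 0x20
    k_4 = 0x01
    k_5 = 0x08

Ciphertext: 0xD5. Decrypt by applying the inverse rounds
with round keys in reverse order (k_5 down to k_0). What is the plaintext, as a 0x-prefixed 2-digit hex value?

0x3B

s_0 = ciphertext = 0xD5
s_1 = InvRound(s_0, k_5) = 0x0D
s_2 = InvRound(s_1, k_4) = 0xD0
s_3 = InvRound(s_2, k_3) = 0xCD
s_4 = InvRound(s_3, k_2) = 0x0C
s_5 = InvRound(s_4, k_1) = 0xB0
s_6 = InvRound(s_5, k_0) = 0x3B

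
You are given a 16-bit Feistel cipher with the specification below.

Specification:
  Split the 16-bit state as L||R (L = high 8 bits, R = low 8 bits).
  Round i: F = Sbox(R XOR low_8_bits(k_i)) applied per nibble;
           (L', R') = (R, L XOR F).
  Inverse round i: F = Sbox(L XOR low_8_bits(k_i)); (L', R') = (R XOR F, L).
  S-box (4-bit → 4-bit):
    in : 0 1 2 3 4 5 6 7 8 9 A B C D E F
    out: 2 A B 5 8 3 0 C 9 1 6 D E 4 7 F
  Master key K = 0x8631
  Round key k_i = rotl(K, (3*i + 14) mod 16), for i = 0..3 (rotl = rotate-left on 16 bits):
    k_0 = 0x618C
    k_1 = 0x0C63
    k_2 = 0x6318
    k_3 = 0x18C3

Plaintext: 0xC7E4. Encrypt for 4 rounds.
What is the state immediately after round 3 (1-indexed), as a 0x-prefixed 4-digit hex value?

0x80D7

s_0 = plaintext = 0xC7E4
s_1 = Round(s_0, k_0) = 0xE4CE
s_2 = Round(s_1, k_1) = 0xCE80
s_3 = Round(s_2, k_2) = 0x80D7
s_4 = Round(s_3, k_3) = 0xD728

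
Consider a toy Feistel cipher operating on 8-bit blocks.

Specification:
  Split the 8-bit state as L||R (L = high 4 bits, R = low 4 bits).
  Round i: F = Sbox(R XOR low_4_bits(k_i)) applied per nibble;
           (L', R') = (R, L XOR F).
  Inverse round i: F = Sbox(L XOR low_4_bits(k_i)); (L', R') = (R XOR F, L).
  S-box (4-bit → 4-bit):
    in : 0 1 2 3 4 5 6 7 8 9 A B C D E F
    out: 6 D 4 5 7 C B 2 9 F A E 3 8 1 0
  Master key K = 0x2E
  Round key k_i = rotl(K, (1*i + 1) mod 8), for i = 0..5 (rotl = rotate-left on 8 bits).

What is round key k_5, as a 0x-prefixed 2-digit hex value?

0x8B

K = 0x2E
k_0 = rotl(K, (1*0+1) mod 8) = rotl(K, 1) = 0x5C
k_1 = rotl(K, (1*1+1) mod 8) = rotl(K, 2) = 0xB8
k_2 = rotl(K, (1*2+1) mod 8) = rotl(K, 3) = 0x71
k_3 = rotl(K, (1*3+1) mod 8) = rotl(K, 4) = 0xE2
k_4 = rotl(K, (1*4+1) mod 8) = rotl(K, 5) = 0xC5
k_5 = rotl(K, (1*5+1) mod 8) = rotl(K, 6) = 0x8B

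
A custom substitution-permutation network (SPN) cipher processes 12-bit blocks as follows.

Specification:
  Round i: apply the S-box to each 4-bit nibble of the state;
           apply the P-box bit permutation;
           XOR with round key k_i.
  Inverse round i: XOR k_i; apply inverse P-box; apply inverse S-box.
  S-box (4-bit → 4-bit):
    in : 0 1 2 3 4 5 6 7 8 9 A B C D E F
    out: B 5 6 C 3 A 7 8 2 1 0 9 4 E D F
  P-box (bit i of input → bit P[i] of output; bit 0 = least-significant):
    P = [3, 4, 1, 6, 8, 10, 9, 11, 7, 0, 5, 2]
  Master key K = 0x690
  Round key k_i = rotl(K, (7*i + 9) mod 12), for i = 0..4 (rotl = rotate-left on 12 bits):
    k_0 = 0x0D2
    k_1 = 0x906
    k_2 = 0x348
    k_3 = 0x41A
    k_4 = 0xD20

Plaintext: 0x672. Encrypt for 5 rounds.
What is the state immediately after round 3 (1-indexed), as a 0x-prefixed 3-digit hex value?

0xEBE

s_0 = plaintext = 0x672
s_1 = Round(s_0, k_0) = 0x861
s_2 = Round(s_1, k_1) = 0xE0D
s_3 = Round(s_2, k_2) = 0xEBE
s_4 = Round(s_3, k_3) = 0xDF4
s_5 = Round(s_4, k_4) = 0x21D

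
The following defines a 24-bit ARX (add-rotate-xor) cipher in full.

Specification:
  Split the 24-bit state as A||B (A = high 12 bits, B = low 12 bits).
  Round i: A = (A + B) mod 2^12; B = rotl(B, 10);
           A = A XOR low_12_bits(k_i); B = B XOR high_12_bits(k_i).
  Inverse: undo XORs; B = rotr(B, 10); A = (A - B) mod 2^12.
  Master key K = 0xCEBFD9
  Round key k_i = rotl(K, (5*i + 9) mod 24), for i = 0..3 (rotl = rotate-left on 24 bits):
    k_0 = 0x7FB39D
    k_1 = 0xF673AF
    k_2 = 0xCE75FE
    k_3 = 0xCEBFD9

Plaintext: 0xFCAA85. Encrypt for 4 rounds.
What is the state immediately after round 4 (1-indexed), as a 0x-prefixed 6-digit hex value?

0xCAC2A1

s_0 = plaintext = 0xFCAA85
s_1 = Round(s_0, k_0) = 0x9D215A
s_2 = Round(s_1, k_1) = 0x883731
s_3 = Round(s_2, k_2) = 0xA4A92B
s_4 = Round(s_3, k_3) = 0xCAC2A1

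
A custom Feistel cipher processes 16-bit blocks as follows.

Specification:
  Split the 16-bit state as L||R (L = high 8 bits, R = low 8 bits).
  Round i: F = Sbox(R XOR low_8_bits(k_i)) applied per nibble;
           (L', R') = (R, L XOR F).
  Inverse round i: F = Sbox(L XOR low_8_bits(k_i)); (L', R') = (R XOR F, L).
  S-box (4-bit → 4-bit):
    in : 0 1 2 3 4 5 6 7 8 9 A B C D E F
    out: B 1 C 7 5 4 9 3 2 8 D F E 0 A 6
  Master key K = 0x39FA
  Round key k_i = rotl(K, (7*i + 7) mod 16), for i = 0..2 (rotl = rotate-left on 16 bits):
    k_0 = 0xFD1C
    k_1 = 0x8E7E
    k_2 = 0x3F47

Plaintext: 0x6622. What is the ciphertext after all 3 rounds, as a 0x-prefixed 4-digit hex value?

s_0 = plaintext = 0x6622
s_1 = Round(s_0, k_0) = 0x221C
s_2 = Round(s_1, k_1) = 0x1CBE
s_3 = Round(s_2, k_2) = 0xBE74

0xBE74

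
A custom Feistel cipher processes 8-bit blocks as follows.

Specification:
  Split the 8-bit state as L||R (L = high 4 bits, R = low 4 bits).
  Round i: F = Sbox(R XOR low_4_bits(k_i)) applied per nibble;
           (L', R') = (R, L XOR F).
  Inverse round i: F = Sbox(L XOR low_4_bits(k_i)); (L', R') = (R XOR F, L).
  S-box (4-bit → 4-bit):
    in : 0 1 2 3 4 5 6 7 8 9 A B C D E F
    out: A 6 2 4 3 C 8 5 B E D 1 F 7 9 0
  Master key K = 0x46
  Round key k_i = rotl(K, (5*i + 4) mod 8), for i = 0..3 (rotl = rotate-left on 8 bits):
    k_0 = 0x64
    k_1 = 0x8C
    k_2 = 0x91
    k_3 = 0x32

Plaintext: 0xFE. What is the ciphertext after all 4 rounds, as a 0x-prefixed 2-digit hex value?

0xAC

s_0 = plaintext = 0xFE
s_1 = Round(s_0, k_0) = 0xE2
s_2 = Round(s_1, k_1) = 0x27
s_3 = Round(s_2, k_2) = 0x7A
s_4 = Round(s_3, k_3) = 0xAC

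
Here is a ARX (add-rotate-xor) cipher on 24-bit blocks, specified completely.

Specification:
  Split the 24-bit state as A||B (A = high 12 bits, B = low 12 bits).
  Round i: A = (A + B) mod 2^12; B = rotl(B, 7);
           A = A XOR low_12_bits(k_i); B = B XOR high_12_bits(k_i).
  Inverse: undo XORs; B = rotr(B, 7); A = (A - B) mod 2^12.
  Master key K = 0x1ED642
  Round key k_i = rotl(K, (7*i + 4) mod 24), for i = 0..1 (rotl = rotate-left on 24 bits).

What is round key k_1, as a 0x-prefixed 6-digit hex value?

0xB210F6

K = 0x1ED642
k_0 = rotl(K, (7*0+4) mod 24) = rotl(K, 4) = 0xED6421
k_1 = rotl(K, (7*1+4) mod 24) = rotl(K, 11) = 0xB210F6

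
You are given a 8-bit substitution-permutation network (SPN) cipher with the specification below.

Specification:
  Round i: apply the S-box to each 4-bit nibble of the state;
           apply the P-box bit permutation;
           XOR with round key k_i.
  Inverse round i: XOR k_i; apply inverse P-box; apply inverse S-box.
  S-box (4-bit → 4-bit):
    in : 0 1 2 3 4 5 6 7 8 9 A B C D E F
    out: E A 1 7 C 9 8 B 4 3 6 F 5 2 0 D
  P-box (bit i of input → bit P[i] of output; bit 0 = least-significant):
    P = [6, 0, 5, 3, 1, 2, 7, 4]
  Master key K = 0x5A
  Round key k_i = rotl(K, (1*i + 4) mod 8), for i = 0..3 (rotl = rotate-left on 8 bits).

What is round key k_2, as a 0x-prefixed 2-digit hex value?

0x96

K = 0x5A
k_0 = rotl(K, (1*0+4) mod 8) = rotl(K, 4) = 0xA5
k_1 = rotl(K, (1*1+4) mod 8) = rotl(K, 5) = 0x4B
k_2 = rotl(K, (1*2+4) mod 8) = rotl(K, 6) = 0x96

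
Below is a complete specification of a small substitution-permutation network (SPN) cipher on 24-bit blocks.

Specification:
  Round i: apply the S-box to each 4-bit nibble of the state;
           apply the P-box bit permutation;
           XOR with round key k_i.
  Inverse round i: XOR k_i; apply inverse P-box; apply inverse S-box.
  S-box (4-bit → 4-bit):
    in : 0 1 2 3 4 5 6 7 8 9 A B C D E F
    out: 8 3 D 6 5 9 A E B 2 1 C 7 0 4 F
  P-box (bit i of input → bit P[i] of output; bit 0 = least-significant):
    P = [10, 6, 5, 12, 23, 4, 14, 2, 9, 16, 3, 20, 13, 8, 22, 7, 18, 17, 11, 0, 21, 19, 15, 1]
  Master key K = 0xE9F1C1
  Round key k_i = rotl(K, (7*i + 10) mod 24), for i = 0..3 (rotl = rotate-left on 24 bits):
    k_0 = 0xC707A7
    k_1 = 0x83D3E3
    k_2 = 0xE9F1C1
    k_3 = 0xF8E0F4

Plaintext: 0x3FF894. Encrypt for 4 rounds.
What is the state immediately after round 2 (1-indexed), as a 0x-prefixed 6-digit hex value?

s_0 = plaintext = 0x3FF894
s_1 = Round(s_0, k_0) = 0x98A816
s_2 = Round(s_1, k_1) = 0x1CE1B2
s_3 = Round(s_2, k_2) = 0x86AFE5
s_4 = Round(s_3, k_3) = 0xC396FF

0x1CE1B2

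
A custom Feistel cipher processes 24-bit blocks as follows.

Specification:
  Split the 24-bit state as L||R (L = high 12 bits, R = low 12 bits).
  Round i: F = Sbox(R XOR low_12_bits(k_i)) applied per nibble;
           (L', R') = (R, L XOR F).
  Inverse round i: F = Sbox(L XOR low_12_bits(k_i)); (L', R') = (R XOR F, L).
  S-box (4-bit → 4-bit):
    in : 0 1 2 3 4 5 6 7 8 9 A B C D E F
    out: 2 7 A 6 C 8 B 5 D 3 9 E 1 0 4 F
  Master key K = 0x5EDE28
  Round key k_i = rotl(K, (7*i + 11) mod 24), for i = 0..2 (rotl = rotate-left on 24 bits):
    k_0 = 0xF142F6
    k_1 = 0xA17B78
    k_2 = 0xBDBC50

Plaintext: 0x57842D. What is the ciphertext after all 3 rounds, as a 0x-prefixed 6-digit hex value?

0xC09CF5

s_0 = plaintext = 0x57842D
s_1 = Round(s_0, k_0) = 0x42DE76
s_2 = Round(s_1, k_1) = 0xE76C09
s_3 = Round(s_2, k_2) = 0xC09CF5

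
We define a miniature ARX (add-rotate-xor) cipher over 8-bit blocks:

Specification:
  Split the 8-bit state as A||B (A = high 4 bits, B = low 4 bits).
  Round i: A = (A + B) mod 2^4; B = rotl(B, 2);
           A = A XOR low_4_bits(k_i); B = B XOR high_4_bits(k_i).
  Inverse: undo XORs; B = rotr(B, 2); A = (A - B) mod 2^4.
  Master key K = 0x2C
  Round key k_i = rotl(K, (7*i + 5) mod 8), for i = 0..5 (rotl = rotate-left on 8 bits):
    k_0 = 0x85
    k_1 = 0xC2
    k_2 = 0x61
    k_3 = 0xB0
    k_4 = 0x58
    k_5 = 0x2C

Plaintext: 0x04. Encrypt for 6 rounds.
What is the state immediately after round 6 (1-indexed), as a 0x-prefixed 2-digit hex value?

0xAF

s_0 = plaintext = 0x04
s_1 = Round(s_0, k_0) = 0x19
s_2 = Round(s_1, k_1) = 0x8A
s_3 = Round(s_2, k_2) = 0x3C
s_4 = Round(s_3, k_3) = 0xF8
s_5 = Round(s_4, k_4) = 0xF7
s_6 = Round(s_5, k_5) = 0xAF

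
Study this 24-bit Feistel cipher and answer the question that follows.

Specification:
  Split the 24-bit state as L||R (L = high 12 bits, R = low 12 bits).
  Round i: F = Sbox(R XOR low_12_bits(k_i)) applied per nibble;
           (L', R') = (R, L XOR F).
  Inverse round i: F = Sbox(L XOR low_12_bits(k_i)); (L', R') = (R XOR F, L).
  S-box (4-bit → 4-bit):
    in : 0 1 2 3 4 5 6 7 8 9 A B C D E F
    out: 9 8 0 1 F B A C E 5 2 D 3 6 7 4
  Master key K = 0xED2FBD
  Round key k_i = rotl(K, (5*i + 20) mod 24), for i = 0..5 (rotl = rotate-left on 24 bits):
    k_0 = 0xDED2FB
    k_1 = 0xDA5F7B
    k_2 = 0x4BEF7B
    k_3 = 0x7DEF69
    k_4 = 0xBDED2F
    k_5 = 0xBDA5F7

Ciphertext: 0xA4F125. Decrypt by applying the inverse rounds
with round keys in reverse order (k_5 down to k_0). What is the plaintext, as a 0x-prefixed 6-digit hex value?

s_0 = ciphertext = 0xA4F125
s_1 = InvRound(s_0, k_5) = 0x5FBA4F
s_2 = InvRound(s_1, k_4) = 0x4205FB
s_3 = InvRound(s_2, k_3) = 0x80E420
s_4 = InvRound(s_3, k_2) = 0x8EB80E
s_5 = InvRound(s_4, k_1) = 0x4578EB
s_6 = InvRound(s_5, k_0) = 0x2C8457

0x2C8457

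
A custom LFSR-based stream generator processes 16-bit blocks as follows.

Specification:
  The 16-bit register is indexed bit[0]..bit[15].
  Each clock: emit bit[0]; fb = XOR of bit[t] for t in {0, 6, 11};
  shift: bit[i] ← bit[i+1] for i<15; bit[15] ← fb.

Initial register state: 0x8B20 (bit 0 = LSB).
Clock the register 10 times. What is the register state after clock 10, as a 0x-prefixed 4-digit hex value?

0xAF62

reg_0 = 0x8B20
clock 1: out=0, reg = 0xC590
clock 2: out=0, reg = 0x62C8
clock 3: out=0, reg = 0xB164
clock 4: out=0, reg = 0xD8B2
clock 5: out=0, reg = 0xEC59
clock 6: out=1, reg = 0xF62C
clock 7: out=0, reg = 0x7B16
clock 8: out=0, reg = 0xBD8B
clock 9: out=1, reg = 0x5EC5
clock 10: out=1, reg = 0xAF62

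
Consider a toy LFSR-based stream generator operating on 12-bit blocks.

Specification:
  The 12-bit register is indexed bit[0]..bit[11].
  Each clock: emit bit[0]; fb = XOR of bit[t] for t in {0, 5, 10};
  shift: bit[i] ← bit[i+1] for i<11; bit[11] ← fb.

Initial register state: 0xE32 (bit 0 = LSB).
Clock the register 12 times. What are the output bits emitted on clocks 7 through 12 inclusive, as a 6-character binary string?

reg_0 = 0xE32
clock 1: out=0, reg = 0x719
clock 2: out=1, reg = 0x38C
clock 3: out=0, reg = 0x1C6
clock 4: out=0, reg = 0x0E3
clock 5: out=1, reg = 0x071
clock 6: out=1, reg = 0x038
clock 7: out=0, reg = 0x81C
clock 8: out=0, reg = 0x40E
clock 9: out=0, reg = 0xA07
clock 10: out=1, reg = 0xD03
clock 11: out=1, reg = 0x681
clock 12: out=1, reg = 0x340

000111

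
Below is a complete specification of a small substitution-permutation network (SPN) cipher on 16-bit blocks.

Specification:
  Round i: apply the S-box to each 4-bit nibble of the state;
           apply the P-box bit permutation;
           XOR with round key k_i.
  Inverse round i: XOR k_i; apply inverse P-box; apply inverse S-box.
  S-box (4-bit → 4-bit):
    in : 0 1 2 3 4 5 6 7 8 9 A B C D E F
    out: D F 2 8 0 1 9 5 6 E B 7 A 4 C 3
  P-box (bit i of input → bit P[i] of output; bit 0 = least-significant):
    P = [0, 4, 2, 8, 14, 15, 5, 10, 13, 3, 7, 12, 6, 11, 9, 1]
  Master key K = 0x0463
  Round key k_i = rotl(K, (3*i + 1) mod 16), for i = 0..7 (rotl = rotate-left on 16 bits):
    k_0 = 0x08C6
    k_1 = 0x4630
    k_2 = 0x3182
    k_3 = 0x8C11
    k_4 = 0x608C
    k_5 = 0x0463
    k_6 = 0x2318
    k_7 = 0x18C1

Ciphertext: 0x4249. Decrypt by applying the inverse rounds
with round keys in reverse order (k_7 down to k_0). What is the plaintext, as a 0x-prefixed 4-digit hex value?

s_0 = ciphertext = 0x4249
s_1 = InvRound(s_0, k_7) = 0x8954
s_2 = InvRound(s_1, k_6) = 0xBF2D
s_3 = InvRound(s_2, k_5) = 0x1A2E
s_4 = InvRound(s_3, k_4) = 0x9074
s_5 = InvRound(s_4, k_3) = 0xF3E7
s_6 = InvRound(s_5, k_2) = 0x74B7
s_7 = InvRound(s_6, k_1) = 0xE047
s_8 = InvRound(s_7, k_0) = 0x27F5

0x27F5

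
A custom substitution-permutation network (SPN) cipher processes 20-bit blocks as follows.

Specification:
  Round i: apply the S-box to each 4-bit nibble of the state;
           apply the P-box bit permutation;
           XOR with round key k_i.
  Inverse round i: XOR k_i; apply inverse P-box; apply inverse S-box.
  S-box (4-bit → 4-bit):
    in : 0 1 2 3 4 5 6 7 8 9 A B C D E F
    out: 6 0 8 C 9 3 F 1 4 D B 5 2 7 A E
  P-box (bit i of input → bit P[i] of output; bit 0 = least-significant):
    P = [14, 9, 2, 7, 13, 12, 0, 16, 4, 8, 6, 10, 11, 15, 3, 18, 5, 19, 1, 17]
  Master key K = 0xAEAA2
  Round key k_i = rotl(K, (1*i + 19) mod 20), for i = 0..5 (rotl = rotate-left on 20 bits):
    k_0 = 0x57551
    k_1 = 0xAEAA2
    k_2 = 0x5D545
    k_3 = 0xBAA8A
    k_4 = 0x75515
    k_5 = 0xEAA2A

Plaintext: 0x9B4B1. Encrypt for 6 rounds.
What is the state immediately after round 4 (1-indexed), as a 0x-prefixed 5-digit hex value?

0x63A2F

s_0 = plaintext = 0x9B4B1
s_1 = Round(s_0, k_0) = 0x7596A
s_2 = Round(s_1, k_1) = 0xB1453
s_3 = Round(s_2, k_2) = 0x5E1F3
s_4 = Round(s_3, k_3) = 0x63A2F
s_5 = Round(s_4, k_4) = 0x852AB
s_6 = Round(s_5, k_5) = 0xF562C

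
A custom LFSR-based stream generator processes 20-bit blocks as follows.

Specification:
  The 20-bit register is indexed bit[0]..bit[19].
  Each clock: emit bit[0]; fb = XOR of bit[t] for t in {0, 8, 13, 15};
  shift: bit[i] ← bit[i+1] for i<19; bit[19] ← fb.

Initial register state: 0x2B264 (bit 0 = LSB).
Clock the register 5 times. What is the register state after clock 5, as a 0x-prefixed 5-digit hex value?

0x31593

reg_0 = 0x2B264
clock 1: out=0, reg = 0x15932
clock 2: out=0, reg = 0x8AC99
clock 3: out=1, reg = 0xC564C
clock 4: out=0, reg = 0x62B26
clock 5: out=0, reg = 0x31593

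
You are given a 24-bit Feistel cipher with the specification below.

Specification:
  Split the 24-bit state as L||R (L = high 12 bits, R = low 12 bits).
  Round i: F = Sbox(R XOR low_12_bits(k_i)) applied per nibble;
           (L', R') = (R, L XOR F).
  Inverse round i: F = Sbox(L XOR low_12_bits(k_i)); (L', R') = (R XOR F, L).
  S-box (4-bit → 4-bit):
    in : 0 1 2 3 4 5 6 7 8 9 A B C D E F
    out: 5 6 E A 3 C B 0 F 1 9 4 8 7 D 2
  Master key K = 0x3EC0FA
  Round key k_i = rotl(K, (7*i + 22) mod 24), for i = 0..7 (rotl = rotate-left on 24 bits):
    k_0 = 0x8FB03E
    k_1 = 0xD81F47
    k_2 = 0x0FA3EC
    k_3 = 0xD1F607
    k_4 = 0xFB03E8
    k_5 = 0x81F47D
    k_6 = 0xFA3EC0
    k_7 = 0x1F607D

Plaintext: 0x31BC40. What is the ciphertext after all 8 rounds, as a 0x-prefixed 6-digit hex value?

s_0 = plaintext = 0x31BC40
s_1 = Round(s_0, k_0) = 0xC40B16
s_2 = Round(s_1, k_1) = 0xB16F86
s_3 = Round(s_2, k_2) = 0xF863AF
s_4 = Round(s_3, k_3) = 0x3AF319
s_5 = Round(s_4, k_4) = 0x319689
s_6 = Round(s_5, k_5) = 0x689D3A
s_7 = Round(s_6, k_6) = 0xD3ACA0
s_8 = Round(s_7, k_7) = 0xCA054D

0xCA054D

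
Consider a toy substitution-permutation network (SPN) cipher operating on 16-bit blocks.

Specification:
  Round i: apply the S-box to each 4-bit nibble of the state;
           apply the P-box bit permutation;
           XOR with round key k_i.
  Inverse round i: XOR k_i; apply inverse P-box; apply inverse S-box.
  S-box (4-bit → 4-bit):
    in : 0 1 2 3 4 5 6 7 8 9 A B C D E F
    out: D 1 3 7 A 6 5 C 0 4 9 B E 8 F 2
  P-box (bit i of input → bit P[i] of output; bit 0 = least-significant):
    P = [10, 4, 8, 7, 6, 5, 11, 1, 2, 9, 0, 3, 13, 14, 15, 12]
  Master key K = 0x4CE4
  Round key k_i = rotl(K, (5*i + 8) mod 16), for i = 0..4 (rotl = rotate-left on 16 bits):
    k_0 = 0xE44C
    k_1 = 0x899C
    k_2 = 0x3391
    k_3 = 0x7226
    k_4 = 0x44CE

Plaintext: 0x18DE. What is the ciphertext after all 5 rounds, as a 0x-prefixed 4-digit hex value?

s_0 = plaintext = 0x18DE
s_1 = Round(s_0, k_0) = 0xC1DE
s_2 = Round(s_1, k_1) = 0x5C0A
s_3 = Round(s_2, k_2) = 0xFD5A
s_4 = Round(s_3, k_3) = 0x3E8E
s_5 = Round(s_4, k_4) = 0xA353

0xA353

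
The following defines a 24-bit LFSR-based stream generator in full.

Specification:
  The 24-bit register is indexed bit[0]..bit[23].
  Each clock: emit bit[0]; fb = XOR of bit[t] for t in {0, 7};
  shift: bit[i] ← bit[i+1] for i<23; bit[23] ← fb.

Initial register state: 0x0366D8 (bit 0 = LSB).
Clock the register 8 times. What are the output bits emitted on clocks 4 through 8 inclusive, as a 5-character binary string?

reg_0 = 0x0366D8
clock 1: out=0, reg = 0x81B36C
clock 2: out=0, reg = 0x40D9B6
clock 3: out=0, reg = 0xA06CDB
clock 4: out=1, reg = 0x50366D
clock 5: out=1, reg = 0xA81B36
clock 6: out=0, reg = 0x540D9B
clock 7: out=1, reg = 0x2A06CD
clock 8: out=1, reg = 0x150366

11011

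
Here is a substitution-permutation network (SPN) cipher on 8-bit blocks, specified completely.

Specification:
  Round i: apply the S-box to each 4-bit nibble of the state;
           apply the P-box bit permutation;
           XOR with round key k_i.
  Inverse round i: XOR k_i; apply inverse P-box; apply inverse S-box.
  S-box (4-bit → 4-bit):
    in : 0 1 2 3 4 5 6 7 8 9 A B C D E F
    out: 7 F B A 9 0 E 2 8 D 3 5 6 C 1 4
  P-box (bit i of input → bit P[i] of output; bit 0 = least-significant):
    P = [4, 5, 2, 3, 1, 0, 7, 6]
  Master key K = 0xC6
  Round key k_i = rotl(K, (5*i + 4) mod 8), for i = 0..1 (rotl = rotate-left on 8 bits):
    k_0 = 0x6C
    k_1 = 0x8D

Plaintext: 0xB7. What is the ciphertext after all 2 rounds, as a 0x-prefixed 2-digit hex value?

0x1C

s_0 = plaintext = 0xB7
s_1 = Round(s_0, k_0) = 0xCE
s_2 = Round(s_1, k_1) = 0x1C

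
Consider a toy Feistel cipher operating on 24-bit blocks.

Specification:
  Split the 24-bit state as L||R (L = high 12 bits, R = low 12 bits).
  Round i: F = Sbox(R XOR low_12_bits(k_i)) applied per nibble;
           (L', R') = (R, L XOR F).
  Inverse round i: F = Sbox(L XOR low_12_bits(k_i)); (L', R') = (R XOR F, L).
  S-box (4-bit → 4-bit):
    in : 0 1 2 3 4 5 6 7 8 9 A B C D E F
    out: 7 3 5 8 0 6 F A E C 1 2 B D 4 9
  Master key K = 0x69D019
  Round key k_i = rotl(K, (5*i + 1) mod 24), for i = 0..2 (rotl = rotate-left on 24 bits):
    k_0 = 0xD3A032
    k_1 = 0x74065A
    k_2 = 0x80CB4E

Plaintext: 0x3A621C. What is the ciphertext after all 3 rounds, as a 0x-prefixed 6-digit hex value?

0x5022F9

s_0 = plaintext = 0x3A621C
s_1 = Round(s_0, k_0) = 0x21C6F2
s_2 = Round(s_1, k_1) = 0x6F2502
s_3 = Round(s_2, k_2) = 0x5022F9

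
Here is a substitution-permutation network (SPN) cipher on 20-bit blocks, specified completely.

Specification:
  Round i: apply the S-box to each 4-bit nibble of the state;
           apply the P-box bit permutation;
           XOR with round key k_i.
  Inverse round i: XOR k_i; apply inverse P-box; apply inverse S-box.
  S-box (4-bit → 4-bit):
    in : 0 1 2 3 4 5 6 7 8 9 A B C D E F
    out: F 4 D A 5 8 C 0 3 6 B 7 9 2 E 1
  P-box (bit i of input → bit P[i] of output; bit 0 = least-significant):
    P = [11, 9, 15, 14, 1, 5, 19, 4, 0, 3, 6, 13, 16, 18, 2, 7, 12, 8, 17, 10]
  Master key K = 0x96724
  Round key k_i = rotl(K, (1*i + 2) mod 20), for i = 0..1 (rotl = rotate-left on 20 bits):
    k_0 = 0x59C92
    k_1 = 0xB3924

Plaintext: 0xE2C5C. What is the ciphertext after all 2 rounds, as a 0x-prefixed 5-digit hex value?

s_0 = plaintext = 0xE2C5C
s_1 = Round(s_0, k_0) = 0x6F107
s_2 = Round(s_1, k_1) = 0x03D56

0x03D56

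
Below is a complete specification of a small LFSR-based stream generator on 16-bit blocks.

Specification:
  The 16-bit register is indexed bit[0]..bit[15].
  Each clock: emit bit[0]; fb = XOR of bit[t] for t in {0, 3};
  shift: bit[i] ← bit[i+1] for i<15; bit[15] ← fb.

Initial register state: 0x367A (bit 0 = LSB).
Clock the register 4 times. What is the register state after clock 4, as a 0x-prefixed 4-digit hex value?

0x5367

reg_0 = 0x367A
clock 1: out=0, reg = 0x9B3D
clock 2: out=1, reg = 0x4D9E
clock 3: out=0, reg = 0xA6CF
clock 4: out=1, reg = 0x5367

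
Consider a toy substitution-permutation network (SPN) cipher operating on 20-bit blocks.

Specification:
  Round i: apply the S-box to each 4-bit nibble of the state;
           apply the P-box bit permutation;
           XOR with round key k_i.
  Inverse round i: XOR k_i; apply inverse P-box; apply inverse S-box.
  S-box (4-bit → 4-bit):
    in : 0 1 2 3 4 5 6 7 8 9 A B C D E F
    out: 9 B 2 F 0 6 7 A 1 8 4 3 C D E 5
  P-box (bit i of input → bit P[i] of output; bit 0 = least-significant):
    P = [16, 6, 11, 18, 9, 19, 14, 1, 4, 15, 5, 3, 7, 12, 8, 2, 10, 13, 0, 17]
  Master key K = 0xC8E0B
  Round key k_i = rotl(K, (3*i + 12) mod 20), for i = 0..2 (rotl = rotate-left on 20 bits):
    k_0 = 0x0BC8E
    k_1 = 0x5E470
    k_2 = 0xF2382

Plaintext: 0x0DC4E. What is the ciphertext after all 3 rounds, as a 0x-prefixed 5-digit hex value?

0x9F707

s_0 = plaintext = 0x0DC4E
s_1 = Round(s_0, k_0) = 0x6B162
s_2 = Round(s_1, k_1) = 0xD12A9
s_3 = Round(s_2, k_2) = 0x9F707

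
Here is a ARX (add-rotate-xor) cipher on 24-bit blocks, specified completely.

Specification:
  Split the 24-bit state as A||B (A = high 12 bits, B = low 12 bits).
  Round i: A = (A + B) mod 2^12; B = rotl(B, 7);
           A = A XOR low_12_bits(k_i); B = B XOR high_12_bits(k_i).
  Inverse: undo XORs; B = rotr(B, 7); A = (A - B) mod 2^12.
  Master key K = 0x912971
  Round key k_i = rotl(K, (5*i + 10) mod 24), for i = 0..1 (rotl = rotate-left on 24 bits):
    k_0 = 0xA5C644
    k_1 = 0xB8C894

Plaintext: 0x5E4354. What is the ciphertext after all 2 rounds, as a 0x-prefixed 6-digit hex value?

s_0 = plaintext = 0x5E4354
s_1 = Round(s_0, k_0) = 0xF7C046
s_2 = Round(s_1, k_1) = 0x75688E

0x75688E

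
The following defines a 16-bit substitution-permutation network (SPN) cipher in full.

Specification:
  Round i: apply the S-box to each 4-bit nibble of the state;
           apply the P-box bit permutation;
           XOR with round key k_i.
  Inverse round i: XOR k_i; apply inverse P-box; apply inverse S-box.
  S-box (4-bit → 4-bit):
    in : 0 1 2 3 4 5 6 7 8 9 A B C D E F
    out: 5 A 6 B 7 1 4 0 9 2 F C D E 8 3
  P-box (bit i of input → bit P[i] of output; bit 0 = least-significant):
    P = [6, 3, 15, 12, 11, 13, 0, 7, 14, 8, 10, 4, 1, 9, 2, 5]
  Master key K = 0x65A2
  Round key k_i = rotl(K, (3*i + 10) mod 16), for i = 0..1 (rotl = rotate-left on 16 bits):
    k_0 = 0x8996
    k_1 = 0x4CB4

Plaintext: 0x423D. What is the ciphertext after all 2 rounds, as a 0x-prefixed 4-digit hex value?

0x7A56

s_0 = plaintext = 0x423D
s_1 = Round(s_0, k_0) = 0x3618
s_2 = Round(s_1, k_1) = 0x7A56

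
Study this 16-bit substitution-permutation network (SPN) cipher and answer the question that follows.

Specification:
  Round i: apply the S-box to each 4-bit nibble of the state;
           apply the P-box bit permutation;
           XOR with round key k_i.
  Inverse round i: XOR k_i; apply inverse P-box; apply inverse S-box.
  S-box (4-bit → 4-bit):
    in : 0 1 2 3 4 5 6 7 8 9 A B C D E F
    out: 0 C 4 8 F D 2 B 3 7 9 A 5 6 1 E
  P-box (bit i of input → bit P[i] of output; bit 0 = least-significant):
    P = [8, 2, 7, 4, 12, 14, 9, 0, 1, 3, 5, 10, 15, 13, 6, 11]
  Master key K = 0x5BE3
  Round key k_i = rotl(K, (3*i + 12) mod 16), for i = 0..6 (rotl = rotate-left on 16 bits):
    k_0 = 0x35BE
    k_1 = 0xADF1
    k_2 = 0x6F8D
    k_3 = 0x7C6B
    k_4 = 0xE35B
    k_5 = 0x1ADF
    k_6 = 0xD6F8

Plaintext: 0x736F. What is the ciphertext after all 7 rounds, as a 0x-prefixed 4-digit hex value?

0x534F

s_0 = plaintext = 0x736F
s_1 = Round(s_0, k_0) = 0xD92A
s_2 = Round(s_1, k_1) = 0x8E8B
s_3 = Round(s_2, k_2) = 0x9F9B
s_4 = Round(s_3, k_3) = 0x8A17
s_5 = Round(s_4, k_4) = 0x444C
s_6 = Round(s_5, k_5) = 0xE534
s_7 = Round(s_6, k_6) = 0x534F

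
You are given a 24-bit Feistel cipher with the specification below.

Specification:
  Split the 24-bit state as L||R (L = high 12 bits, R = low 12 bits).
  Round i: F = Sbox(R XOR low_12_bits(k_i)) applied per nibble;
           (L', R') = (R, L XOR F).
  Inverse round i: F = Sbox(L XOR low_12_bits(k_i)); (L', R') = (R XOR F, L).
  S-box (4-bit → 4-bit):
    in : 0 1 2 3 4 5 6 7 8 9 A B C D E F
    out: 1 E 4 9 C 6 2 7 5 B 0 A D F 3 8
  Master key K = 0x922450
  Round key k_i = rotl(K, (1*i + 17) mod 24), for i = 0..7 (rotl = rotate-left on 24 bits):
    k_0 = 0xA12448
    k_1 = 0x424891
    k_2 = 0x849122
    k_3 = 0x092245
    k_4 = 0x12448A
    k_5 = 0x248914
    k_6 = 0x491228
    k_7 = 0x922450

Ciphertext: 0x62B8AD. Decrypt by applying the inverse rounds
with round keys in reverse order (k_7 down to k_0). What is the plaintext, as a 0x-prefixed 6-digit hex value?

0x38BA8B

s_0 = ciphertext = 0x62B8AD
s_1 = InvRound(s_0, k_7) = 0xCD762B
s_2 = InvRound(s_1, k_6) = 0x5A3CD7
s_3 = InvRound(s_2, k_5) = 0x1705A3
s_4 = InvRound(s_3, k_4) = 0x323170
s_5 = InvRound(s_4, k_3) = 0xF52323
s_6 = InvRound(s_5, k_2) = 0x052F52
s_7 = InvRound(s_6, k_1) = 0xA8B052
s_8 = InvRound(s_7, k_0) = 0x38BA8B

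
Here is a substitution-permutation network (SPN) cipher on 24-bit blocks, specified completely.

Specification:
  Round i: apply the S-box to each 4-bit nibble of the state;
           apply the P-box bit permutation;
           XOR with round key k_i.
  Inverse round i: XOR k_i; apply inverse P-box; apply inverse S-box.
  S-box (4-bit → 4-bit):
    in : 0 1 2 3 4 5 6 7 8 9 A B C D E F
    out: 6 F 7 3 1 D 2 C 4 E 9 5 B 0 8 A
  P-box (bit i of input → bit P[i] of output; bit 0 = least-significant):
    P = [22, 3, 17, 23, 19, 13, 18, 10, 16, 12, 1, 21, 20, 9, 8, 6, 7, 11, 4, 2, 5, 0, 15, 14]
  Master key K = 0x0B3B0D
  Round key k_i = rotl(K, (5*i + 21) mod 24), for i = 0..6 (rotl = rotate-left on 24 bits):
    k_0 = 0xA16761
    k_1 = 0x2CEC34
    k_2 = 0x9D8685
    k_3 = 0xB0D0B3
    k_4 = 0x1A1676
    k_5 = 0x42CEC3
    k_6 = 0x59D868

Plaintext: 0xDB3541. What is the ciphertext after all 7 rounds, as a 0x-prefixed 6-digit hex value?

0xFE42BF

s_0 = plaintext = 0xDB3541
s_1 = Round(s_0, k_0) = 0x5A65FB
s_2 = Round(s_1, k_1) = 0x4F0A92
s_3 = Round(s_2, k_2) = 0xFAA9A9
s_4 = Round(s_3, k_3) = 0x0A847C
s_5 = Round(s_4, k_4) = 0xDF93FB
s_6 = Round(s_5, k_5) = 0x01F187
s_7 = Round(s_6, k_6) = 0xFE42BF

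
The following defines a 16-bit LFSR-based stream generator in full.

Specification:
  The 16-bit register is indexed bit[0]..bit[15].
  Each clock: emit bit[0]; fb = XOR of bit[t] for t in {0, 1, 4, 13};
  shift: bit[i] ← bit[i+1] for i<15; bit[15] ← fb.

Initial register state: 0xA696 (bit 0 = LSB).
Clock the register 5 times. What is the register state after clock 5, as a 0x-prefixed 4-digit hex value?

0xCD34

reg_0 = 0xA696
clock 1: out=0, reg = 0xD34B
clock 2: out=1, reg = 0x69A5
clock 3: out=1, reg = 0x34D2
clock 4: out=0, reg = 0x9A69
clock 5: out=1, reg = 0xCD34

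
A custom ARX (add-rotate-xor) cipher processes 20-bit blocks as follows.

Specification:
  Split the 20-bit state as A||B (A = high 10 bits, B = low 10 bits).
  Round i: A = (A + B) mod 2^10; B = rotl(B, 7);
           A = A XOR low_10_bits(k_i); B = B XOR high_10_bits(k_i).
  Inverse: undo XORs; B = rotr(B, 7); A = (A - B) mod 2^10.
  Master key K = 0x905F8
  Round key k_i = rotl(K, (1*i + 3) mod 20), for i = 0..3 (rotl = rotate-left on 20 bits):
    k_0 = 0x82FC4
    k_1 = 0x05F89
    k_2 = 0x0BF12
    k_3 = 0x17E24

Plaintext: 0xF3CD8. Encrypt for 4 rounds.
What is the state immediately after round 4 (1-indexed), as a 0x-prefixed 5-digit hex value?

s_0 = plaintext = 0xF3CD8
s_1 = Round(s_0, k_0) = 0xD8E10
s_2 = Round(s_1, k_1) = 0xBE855
s_3 = Round(s_2, k_2) = 0x176A5
s_4 = Round(s_3, k_3) = 0x49A8B

0x49A8B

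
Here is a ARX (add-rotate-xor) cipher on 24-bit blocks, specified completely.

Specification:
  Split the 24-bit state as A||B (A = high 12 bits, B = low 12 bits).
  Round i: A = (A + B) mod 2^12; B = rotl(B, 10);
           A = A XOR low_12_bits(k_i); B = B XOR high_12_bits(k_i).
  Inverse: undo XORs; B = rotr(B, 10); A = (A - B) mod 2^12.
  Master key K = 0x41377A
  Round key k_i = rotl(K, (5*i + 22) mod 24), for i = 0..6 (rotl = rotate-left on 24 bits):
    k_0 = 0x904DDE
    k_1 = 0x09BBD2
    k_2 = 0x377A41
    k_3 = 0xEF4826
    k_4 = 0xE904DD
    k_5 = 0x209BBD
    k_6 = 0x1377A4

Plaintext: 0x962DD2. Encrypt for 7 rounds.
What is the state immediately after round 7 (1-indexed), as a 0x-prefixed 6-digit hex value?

s_0 = plaintext = 0x962DD2
s_1 = Round(s_0, k_0) = 0xAEA270
s_2 = Round(s_1, k_1) = 0x688007
s_3 = Round(s_2, k_2) = 0xCCEF76
s_4 = Round(s_3, k_3) = 0x462529
s_5 = Round(s_4, k_4) = 0xD56BDA
s_6 = Round(s_5, k_5) = 0x28D8FF
s_7 = Round(s_6, k_6) = 0xC28F08

0xC28F08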